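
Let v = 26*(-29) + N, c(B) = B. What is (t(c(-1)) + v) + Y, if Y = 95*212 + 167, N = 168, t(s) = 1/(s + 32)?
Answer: 611352/31 ≈ 19721.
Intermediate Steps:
t(s) = 1/(32 + s)
Y = 20307 (Y = 20140 + 167 = 20307)
v = -586 (v = 26*(-29) + 168 = -754 + 168 = -586)
(t(c(-1)) + v) + Y = (1/(32 - 1) - 586) + 20307 = (1/31 - 586) + 20307 = -18165/31 + 20307 = 611352/31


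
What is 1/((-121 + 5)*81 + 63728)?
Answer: 1/54332 ≈ 1.8405e-5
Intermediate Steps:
1/((-121 + 5)*81 + 63728) = 1/(-116*81 + 63728) = 1/(-9396 + 63728) = 1/54332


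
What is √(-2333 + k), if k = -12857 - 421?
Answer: I*√15611 ≈ 124.94*I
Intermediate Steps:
k = -13278
√(-2333 + k) = √(-2333 - 13278) = √(-15611) = I*√15611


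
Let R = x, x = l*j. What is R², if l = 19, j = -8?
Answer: 23104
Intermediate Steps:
x = -152 (x = 19*(-8) = -152)
R = -152
R² = (-152)² = 23104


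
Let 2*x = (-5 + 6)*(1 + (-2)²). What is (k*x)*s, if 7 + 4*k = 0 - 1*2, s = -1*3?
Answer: 135/8 ≈ 16.875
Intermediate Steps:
s = -3
x = 5/2 (x = ((-5 + 6)*(1 + (-2)²))/2 = (1*(1 + 4))/2 = (1*5)/2 = (½)*5 = 5/2 ≈ 2.5000)
k = -9/4 (k = -7/4 + (0 - 1*2)/4 = -7/4 + (0 - 2)/4 = -7/4 + (¼)*(-2) = -7/4 - ½ = -9/4 ≈ -2.2500)
(k*x)*s = -9/4*5/2*(-3) = -45/8*(-3) = 135/8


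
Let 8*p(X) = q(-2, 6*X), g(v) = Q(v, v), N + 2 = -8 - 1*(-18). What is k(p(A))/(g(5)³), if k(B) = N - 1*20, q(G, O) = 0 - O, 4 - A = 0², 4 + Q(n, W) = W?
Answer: -12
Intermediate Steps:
Q(n, W) = -4 + W
N = 8 (N = -2 + (-8 - 1*(-18)) = -2 + (-8 + 18) = -2 + 10 = 8)
A = 4 (A = 4 - 1*0² = 4 - 1*0 = 4 + 0 = 4)
g(v) = -4 + v
q(G, O) = -O
p(X) = -3*X/4 (p(X) = (-6*X)/8 = -3*X/4)
k(B) = -12 (k(B) = 8 - 1*20 = 8 - 20 = -12)
k(p(A))/(g(5)³) = -12/(-4 + 5)³ = -12/(1³) = -12/1 = -12*1 = -12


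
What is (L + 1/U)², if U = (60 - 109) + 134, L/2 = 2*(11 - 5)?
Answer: 4165681/7225 ≈ 576.56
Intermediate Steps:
L = 24 (L = 2*(2*(11 - 5)) = 2*(2*6) = 2*12 = 24)
U = 85 (U = -49 + 134 = 85)
(L + 1/U)² = (24 + 1/85)² = (2041/85)² = 4165681/7225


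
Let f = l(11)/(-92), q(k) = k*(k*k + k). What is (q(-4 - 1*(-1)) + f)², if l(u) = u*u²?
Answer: 8922169/8464 ≈ 1054.1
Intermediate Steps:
l(u) = u³
q(k) = k*(k + k²) (q(k) = k*(k² + k) = k*(k + k²))
f = -1331/92 (f = 11³/(-92) = 1331*(-1/92) = -1331/92 ≈ -14.467)
(q(-4 - 1*(-1)) + f)² = ((-4 - 1*(-1))²*(1 + (-4 - 1*(-1))) - 1331/92)² = ((-4 + 1)²*(1 + (-4 + 1)) - 1331/92)² = ((-3)²*(1 - 3) - 1331/92)² = (9*(-2) - 1331/92)² = (-18 - 1331/92)² = (-2987/92)² = 8922169/8464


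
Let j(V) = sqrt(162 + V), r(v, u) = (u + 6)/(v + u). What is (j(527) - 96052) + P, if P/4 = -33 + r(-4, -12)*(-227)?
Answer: -193049/2 + sqrt(689) ≈ -96498.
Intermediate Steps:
r(v, u) = (6 + u)/(u + v)
P = -945/2 (P = 4*(-33 + ((6 - 12)/(-12 - 4))*(-227)) = 4*(-33 + (-6/(-16))*(-227)) = 4*(-33 - 1/16*(-6)*(-227)) = 4*(-33 + (3/8)*(-227)) = 4*(-33 - 681/8) = 4*(-945/8) = -945/2 ≈ -472.50)
(j(527) - 96052) + P = (sqrt(162 + 527) - 96052) - 945/2 = (sqrt(689) - 96052) - 945/2 = (-96052 + sqrt(689)) - 945/2 = -193049/2 + sqrt(689)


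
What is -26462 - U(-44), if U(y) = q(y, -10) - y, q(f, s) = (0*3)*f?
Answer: -26506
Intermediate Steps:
q(f, s) = 0 (q(f, s) = 0*f = 0)
U(y) = -y (U(y) = 0 - y = -y)
-26462 - U(-44) = -26462 - (-1)*(-44) = -26462 - 1*44 = -26462 - 44 = -26506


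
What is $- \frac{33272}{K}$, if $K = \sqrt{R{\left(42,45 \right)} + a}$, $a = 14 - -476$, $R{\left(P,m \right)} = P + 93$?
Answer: $- \frac{33272}{25} \approx -1330.9$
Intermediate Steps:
$R{\left(P,m \right)} = 93 + P$
$a = 490$ ($a = 14 + 476 = 490$)
$K = 25$ ($K = \sqrt{\left(93 + 42\right) + 490} = \sqrt{135 + 490} = \sqrt{625} = 25$)
$- \frac{33272}{K} = - \frac{33272}{25}$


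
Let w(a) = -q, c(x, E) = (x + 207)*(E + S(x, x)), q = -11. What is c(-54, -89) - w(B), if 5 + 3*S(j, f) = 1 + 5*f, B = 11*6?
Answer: -27602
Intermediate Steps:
B = 66
S(j, f) = -4/3 + 5*f/3 (S(j, f) = -5/3 + (1 + 5*f)/3 = -5/3 + (⅓ + 5*f/3) = -4/3 + 5*f/3)
c(x, E) = (207 + x)*(-4/3 + E + 5*x/3) (c(x, E) = (x + 207)*(E + (-4/3 + 5*x/3)) = (207 + x)*(-4/3 + E + 5*x/3))
w(a) = 11 (w(a) = -1*(-11) = 11)
c(-54, -89) - w(B) = (-276 + 207*(-89) + (5/3)*(-54)² + (1031/3)*(-54) - 89*(-54)) - 1*11 = (-276 - 18423 + (5/3)*2916 - 18558 + 4806) - 11 = (-276 - 18423 + 4860 - 18558 + 4806) - 11 = -27591 - 11 = -27602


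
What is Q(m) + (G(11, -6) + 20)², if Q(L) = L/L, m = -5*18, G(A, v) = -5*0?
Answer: 401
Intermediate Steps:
G(A, v) = 0
m = -90
Q(L) = 1
Q(m) + (G(11, -6) + 20)² = 1 + (0 + 20)² = 1 + 20² = 1 + 400 = 401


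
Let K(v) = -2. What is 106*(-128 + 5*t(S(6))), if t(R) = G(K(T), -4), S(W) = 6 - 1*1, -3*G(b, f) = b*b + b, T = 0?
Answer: -41764/3 ≈ -13921.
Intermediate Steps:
G(b, f) = -b/3 - b²/3 (G(b, f) = -(b*b + b)/3 = -(b² + b)/3 = -(b + b²)/3 = -b/3 - b²/3)
S(W) = 5 (S(W) = 6 - 1 = 5)
t(R) = -⅔ (t(R) = -⅓*(-2)*(1 - 2) = -⅓*(-2)*(-1) = -⅔)
106*(-128 + 5*t(S(6))) = 106*(-128 + 5*(-⅔)) = 106*(-128 - 10/3) = 106*(-394/3) = -41764/3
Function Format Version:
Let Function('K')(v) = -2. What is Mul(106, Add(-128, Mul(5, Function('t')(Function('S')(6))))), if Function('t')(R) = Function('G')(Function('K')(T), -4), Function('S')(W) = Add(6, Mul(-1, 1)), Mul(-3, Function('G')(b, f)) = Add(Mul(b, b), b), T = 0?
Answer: Rational(-41764, 3) ≈ -13921.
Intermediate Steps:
Function('G')(b, f) = Add(Mul(Rational(-1, 3), b), Mul(Rational(-1, 3), Pow(b, 2))) (Function('G')(b, f) = Mul(Rational(-1, 3), Add(Mul(b, b), b)) = Mul(Rational(-1, 3), Add(Pow(b, 2), b)) = Mul(Rational(-1, 3), Add(b, Pow(b, 2))) = Add(Mul(Rational(-1, 3), b), Mul(Rational(-1, 3), Pow(b, 2))))
Function('S')(W) = 5 (Function('S')(W) = Add(6, -1) = 5)
Function('t')(R) = Rational(-2, 3) (Function('t')(R) = Mul(Rational(-1, 3), -2, Add(1, -2)) = Mul(Rational(-1, 3), -2, -1) = Rational(-2, 3))
Mul(106, Add(-128, Mul(5, Function('t')(Function('S')(6))))) = Mul(106, Add(-128, Mul(5, Rational(-2, 3)))) = Mul(106, Add(-128, Rational(-10, 3))) = Mul(106, Rational(-394, 3)) = Rational(-41764, 3)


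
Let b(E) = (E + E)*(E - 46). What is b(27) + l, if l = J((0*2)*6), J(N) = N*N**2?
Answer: -1026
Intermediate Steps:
J(N) = N**3
b(E) = 2*E*(-46 + E) (b(E) = (2*E)*(-46 + E) = 2*E*(-46 + E))
l = 0 (l = ((0*2)*6)**3 = (0*6)**3 = 0**3 = 0)
b(27) + l = 2*27*(-46 + 27) + 0 = 2*27*(-19) + 0 = -1026 + 0 = -1026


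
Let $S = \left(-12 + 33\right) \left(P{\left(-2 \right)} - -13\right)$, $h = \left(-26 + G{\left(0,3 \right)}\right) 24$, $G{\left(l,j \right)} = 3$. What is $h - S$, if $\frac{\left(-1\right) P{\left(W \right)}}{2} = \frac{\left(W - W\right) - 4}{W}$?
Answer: $-741$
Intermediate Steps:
$P{\left(W \right)} = \frac{8}{W}$ ($P{\left(W \right)} = - 2 \frac{\left(W - W\right) - 4}{W} = - 2 \frac{0 - 4}{W} = - 2 \left(- \frac{4}{W}\right) = \frac{8}{W}$)
$h = -552$ ($h = \left(-26 + 3\right) 24 = \left(-23\right) 24 = -552$)
$S = 189$ ($S = \left(-12 + 33\right) \left(\frac{8}{-2} - -13\right) = 21 \left(8 \left(- \frac{1}{2}\right) + 13\right) = 21 \left(-4 + 13\right) = 21 \cdot 9 = 189$)
$h - S = -552 - 189 = -741$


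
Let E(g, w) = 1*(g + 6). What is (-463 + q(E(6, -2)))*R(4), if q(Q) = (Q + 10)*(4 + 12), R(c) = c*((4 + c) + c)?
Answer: -5328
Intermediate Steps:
E(g, w) = 6 + g (E(g, w) = 1*(6 + g) = 6 + g)
R(c) = c*(4 + 2*c)
q(Q) = 160 + 16*Q (q(Q) = (10 + Q)*16 = 160 + 16*Q)
(-463 + q(E(6, -2)))*R(4) = (-463 + (160 + 16*(6 + 6)))*(2*4*(2 + 4)) = (-463 + (160 + 16*12))*(2*4*6) = (-463 + (160 + 192))*48 = (-463 + 352)*48 = -111*48 = -5328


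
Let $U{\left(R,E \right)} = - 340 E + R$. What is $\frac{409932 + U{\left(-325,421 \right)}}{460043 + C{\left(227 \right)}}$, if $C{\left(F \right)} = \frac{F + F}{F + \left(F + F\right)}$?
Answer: $\frac{799401}{1380131} \approx 0.57922$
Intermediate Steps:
$U{\left(R,E \right)} = R - 340 E$
$C{\left(F \right)} = \frac{2}{3}$ ($C{\left(F \right)} = \frac{2 F}{F + 2 F} = \frac{2 F}{3 F} = 2 F \frac{1}{3 F} = \frac{2}{3}$)
$\frac{409932 + U{\left(-325,421 \right)}}{460043 + C{\left(227 \right)}} = \frac{409932 - 143465}{460043 + \frac{2}{3}} = \frac{409932 - 143465}{\frac{1380131}{3}} = \left(409932 - 143465\right) \frac{3}{1380131} = 266467 \cdot \frac{3}{1380131} = \frac{799401}{1380131}$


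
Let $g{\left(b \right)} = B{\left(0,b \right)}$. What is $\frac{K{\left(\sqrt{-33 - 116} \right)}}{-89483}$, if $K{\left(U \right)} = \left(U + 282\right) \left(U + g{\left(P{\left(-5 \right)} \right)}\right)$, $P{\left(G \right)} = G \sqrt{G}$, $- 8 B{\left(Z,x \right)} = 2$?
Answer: $\frac{439}{178966} - \frac{1127 i \sqrt{149}}{357932} \approx 0.002453 - 0.038434 i$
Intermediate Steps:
$B{\left(Z,x \right)} = - \frac{1}{4}$ ($B{\left(Z,x \right)} = \left(- \frac{1}{8}\right) 2 = - \frac{1}{4}$)
$P{\left(G \right)} = G^{\frac{3}{2}}$
$g{\left(b \right)} = - \frac{1}{4}$
$K{\left(U \right)} = \left(282 + U\right) \left(- \frac{1}{4} + U\right)$ ($K{\left(U \right)} = \left(U + 282\right) \left(U - \frac{1}{4}\right) = \left(282 + U\right) \left(- \frac{1}{4} + U\right)$)
$\frac{K{\left(\sqrt{-33 - 116} \right)}}{-89483} = \frac{- \frac{141}{2} + \left(\sqrt{-33 - 116}\right)^{2} + \frac{1127 \sqrt{-33 - 116}}{4}}{-89483} = \left(- \frac{141}{2} + \left(\sqrt{-149}\right)^{2} + \frac{1127 \sqrt{-149}}{4}\right) \left(- \frac{1}{89483}\right) = \left(- \frac{141}{2} + \left(i \sqrt{149}\right)^{2} + \frac{1127 i \sqrt{149}}{4}\right) \left(- \frac{1}{89483}\right) = \left(- \frac{141}{2} - 149 + \frac{1127 i \sqrt{149}}{4}\right) \left(- \frac{1}{89483}\right) = \left(- \frac{439}{2} + \frac{1127 i \sqrt{149}}{4}\right) \left(- \frac{1}{89483}\right) = \frac{439}{178966} - \frac{1127 i \sqrt{149}}{357932}$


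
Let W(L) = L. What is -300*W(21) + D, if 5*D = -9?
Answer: -31509/5 ≈ -6301.8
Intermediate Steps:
D = -9/5 (D = (1/5)*(-9) = -9/5 ≈ -1.8000)
-300*W(21) + D = -300*21 - 9/5 = -6300 - 9/5 = -31509/5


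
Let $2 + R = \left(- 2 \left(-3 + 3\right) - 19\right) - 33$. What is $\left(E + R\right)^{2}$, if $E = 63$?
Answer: $81$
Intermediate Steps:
$R = -54$ ($R = -2 - \left(52 + 2 \left(-3 + 3\right)\right) = -2 - 52 = -54$)
$\left(E + R\right)^{2} = \left(63 - 54\right)^{2} = 9^{2} = 81$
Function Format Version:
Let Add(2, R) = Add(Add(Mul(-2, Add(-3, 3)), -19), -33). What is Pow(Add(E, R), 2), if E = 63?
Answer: 81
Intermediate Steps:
R = -54 (R = Add(-2, Add(Add(Mul(-2, Add(-3, 3)), -19), -33)) = Add(-2, Add(Add(Mul(-2, 0), -19), -33)) = Add(-2, Add(Add(0, -19), -33)) = Add(-2, Add(-19, -33)) = Add(-2, -52) = -54)
Pow(Add(E, R), 2) = Pow(Add(63, -54), 2) = Pow(9, 2) = 81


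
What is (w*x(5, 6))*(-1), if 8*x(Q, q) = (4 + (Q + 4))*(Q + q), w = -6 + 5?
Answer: 143/8 ≈ 17.875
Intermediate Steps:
w = -1
x(Q, q) = (8 + Q)*(Q + q)/8 (x(Q, q) = ((4 + (Q + 4))*(Q + q))/8 = ((4 + (4 + Q))*(Q + q))/8 = ((8 + Q)*(Q + q))/8 = (8 + Q)*(Q + q)/8)
(w*x(5, 6))*(-1) = -(5 + 6 + (⅛)*5² + (⅛)*5*6)*(-1) = -(5 + 6 + (⅛)*25 + 15/4)*(-1) = -(5 + 6 + 25/8 + 15/4)*(-1) = -1*143/8*(-1) = -143/8*(-1) = 143/8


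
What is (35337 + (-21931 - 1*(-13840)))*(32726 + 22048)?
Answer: 1492372404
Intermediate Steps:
(35337 + (-21931 - 1*(-13840)))*(32726 + 22048) = (35337 + (-21931 + 13840))*54774 = (35337 - 8091)*54774 = 27246*54774 = 1492372404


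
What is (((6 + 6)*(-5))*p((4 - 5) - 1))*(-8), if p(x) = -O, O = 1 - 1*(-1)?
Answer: -960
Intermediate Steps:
O = 2 (O = 1 + 1 = 2)
p(x) = -2 (p(x) = -1*2 = -2)
(((6 + 6)*(-5))*p((4 - 5) - 1))*(-8) = (((6 + 6)*(-5))*(-2))*(-8) = ((12*(-5))*(-2))*(-8) = -60*(-2)*(-8) = 120*(-8) = -960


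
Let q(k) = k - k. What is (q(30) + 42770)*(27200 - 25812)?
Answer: 59364760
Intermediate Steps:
q(k) = 0
(q(30) + 42770)*(27200 - 25812) = (0 + 42770)*(27200 - 25812) = 42770*1388 = 59364760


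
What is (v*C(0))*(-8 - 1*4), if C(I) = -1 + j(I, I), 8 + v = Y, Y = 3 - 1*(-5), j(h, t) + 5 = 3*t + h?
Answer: 0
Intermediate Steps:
j(h, t) = -5 + h + 3*t (j(h, t) = -5 + (3*t + h) = -5 + (h + 3*t) = -5 + h + 3*t)
Y = 8 (Y = 3 + 5 = 8)
v = 0 (v = -8 + 8 = 0)
C(I) = -6 + 4*I (C(I) = -1 + (-5 + I + 3*I) = -1 + (-5 + 4*I) = -6 + 4*I)
(v*C(0))*(-8 - 1*4) = (0*(-6 + 4*0))*(-8 - 1*4) = (0*(-6 + 0))*(-8 - 4) = (0*(-6))*(-12) = 0*(-12) = 0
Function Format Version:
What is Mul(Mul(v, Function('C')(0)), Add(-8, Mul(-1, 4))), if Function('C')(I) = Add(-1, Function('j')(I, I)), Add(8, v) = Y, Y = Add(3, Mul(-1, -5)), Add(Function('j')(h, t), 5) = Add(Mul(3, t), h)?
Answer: 0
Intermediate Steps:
Function('j')(h, t) = Add(-5, h, Mul(3, t)) (Function('j')(h, t) = Add(-5, Add(Mul(3, t), h)) = Add(-5, Add(h, Mul(3, t))) = Add(-5, h, Mul(3, t)))
Y = 8 (Y = Add(3, 5) = 8)
v = 0 (v = Add(-8, 8) = 0)
Function('C')(I) = Add(-6, Mul(4, I)) (Function('C')(I) = Add(-1, Add(-5, I, Mul(3, I))) = Add(-1, Add(-5, Mul(4, I))) = Add(-6, Mul(4, I)))
Mul(Mul(v, Function('C')(0)), Add(-8, Mul(-1, 4))) = Mul(Mul(0, Add(-6, Mul(4, 0))), Add(-8, Mul(-1, 4))) = Mul(Mul(0, Add(-6, 0)), Add(-8, -4)) = Mul(Mul(0, -6), -12) = Mul(0, -12) = 0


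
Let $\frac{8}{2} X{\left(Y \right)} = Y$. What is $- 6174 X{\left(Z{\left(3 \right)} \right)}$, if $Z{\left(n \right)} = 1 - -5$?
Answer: $-9261$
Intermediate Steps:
$Z{\left(n \right)} = 6$ ($Z{\left(n \right)} = 1 + 5 = 6$)
$X{\left(Y \right)} = \frac{Y}{4}$
$- 6174 X{\left(Z{\left(3 \right)} \right)} = - 6174 \cdot \frac{1}{4} \cdot 6 = \left(-6174\right) \frac{3}{2} = -9261$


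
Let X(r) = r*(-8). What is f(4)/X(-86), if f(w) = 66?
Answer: 33/344 ≈ 0.095930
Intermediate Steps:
X(r) = -8*r
f(4)/X(-86) = 66/((-8*(-86))) = 66/688 = 66*(1/688) = 33/344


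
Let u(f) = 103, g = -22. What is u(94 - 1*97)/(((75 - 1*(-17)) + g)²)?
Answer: 103/4900 ≈ 0.021020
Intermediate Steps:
u(94 - 1*97)/(((75 - 1*(-17)) + g)²) = 103/(((75 - 1*(-17)) - 22)²) = 103/(((75 + 17) - 22)²) = 103/((92 - 22)²) = 103/(70²) = 103/4900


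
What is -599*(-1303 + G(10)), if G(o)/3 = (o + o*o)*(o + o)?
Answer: -3172903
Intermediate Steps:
G(o) = 6*o*(o + o²) (G(o) = 3*((o + o*o)*(o + o)) = 3*((o + o²)*(2*o)) = 3*(2*o*(o + o²)) = 6*o*(o + o²))
-599*(-1303 + G(10)) = -599*(-1303 + 6*10²*(1 + 10)) = -599*(-1303 + 6*100*11) = -599*(-1303 + 6600) = -599*5297 = -3172903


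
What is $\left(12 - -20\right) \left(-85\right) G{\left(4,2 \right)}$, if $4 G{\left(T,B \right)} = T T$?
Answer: $-10880$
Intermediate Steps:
$G{\left(T,B \right)} = \frac{T^{2}}{4}$ ($G{\left(T,B \right)} = \frac{T T}{4} = \frac{T^{2}}{4}$)
$\left(12 - -20\right) \left(-85\right) G{\left(4,2 \right)} = \left(12 - -20\right) \left(-85\right) \frac{4^{2}}{4} = \left(12 + 20\right) \left(-85\right) \frac{1}{4} \cdot 16 = 32 \left(-85\right) 4 = \left(-2720\right) 4 = -10880$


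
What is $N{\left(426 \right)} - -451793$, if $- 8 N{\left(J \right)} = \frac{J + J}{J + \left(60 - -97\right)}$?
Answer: $\frac{526790425}{1166} \approx 4.5179 \cdot 10^{5}$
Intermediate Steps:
$N{\left(J \right)} = - \frac{J}{4 \left(157 + J\right)}$ ($N{\left(J \right)} = - \frac{\left(J + J\right) \frac{1}{J + \left(60 - -97\right)}}{8} = - \frac{2 J \frac{1}{J + \left(60 + 97\right)}}{8} = - \frac{2 J \frac{1}{J + 157}}{8} = - \frac{2 J \frac{1}{157 + J}}{8} = - \frac{J}{4 \left(157 + J\right)}$)
$N{\left(426 \right)} - -451793 = \left(-1\right) 426 \frac{1}{628 + 4 \cdot 426} - -451793 = \left(-1\right) 426 \frac{1}{628 + 1704} + 451793 = \left(-1\right) 426 \cdot \frac{1}{2332} + 451793 = - \frac{213}{1166} + 451793 = \frac{526790425}{1166}$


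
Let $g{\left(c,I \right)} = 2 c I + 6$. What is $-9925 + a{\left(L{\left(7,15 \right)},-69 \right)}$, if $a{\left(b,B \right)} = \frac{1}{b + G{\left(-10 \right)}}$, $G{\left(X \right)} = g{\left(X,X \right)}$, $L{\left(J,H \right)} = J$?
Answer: $- \frac{2114024}{213} \approx -9925.0$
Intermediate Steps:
$g{\left(c,I \right)} = 6 + 2 I c$ ($g{\left(c,I \right)} = 2 I c + 6 = 6 + 2 I c$)
$G{\left(X \right)} = 6 + 2 X^{2}$ ($G{\left(X \right)} = 6 + 2 X X = 6 + 2 X^{2}$)
$a{\left(b,B \right)} = \frac{1}{206 + b}$ ($a{\left(b,B \right)} = \frac{1}{b + \left(6 + 2 \left(-10\right)^{2}\right)} = \frac{1}{b + \left(6 + 2 \cdot 100\right)} = \frac{1}{b + \left(6 + 200\right)} = \frac{1}{b + 206} = \frac{1}{206 + b}$)
$-9925 + a{\left(L{\left(7,15 \right)},-69 \right)} = -9925 + \frac{1}{206 + 7} = -9925 + \frac{1}{213} = - \frac{2114024}{213}$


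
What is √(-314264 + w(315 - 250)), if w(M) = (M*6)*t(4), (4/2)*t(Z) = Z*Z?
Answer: 2*I*√77786 ≈ 557.8*I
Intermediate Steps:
t(Z) = Z²/2 (t(Z) = (Z*Z)/2 = Z²/2)
w(M) = 48*M (w(M) = (M*6)*((½)*4²) = (6*M)*((½)*16) = (6*M)*8 = 48*M)
√(-314264 + w(315 - 250)) = √(-314264 + 48*(315 - 250)) = √(-314264 + 48*65) = √(-314264 + 3120) = √(-311144) = 2*I*√77786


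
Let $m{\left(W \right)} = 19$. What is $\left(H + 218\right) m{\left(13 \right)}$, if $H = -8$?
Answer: $3990$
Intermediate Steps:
$\left(H + 218\right) m{\left(13 \right)} = \left(-8 + 218\right) 19 = 210 \cdot 19 = 3990$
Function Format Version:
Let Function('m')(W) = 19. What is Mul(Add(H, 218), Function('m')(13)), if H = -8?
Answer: 3990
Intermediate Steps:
Mul(Add(H, 218), Function('m')(13)) = Mul(Add(-8, 218), 19) = Mul(210, 19) = 3990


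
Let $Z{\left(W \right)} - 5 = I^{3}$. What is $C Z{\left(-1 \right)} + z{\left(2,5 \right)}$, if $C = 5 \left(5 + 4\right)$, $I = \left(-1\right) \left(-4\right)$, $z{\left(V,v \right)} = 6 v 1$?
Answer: $3135$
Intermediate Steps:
$z{\left(V,v \right)} = 6 v$
$I = 4$
$Z{\left(W \right)} = 69$ ($Z{\left(W \right)} = 5 + 4^{3} = 5 + 64 = 69$)
$C = 45$ ($C = 5 \cdot 9 = 45$)
$C Z{\left(-1 \right)} + z{\left(2,5 \right)} = 45 \cdot 69 + 6 \cdot 5 = 3105 + 30 = 3135$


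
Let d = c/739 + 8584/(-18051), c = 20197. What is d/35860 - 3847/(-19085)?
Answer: 33583501563553/165991352896380 ≈ 0.20232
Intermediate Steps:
d = 358232471/13339689 (d = 20197/739 + 8584/(-18051) = 20197*(1/739) + 8584*(-1/18051) = 20197/739 - 8584/18051 = 358232471/13339689 ≈ 26.855)
d/35860 - 3847/(-19085) = (358232471/13339689)/35860 - 3847/(-19085) = (358232471/13339689)*(1/35860) - 3847*(-1/19085) = 358232471/478361247540 + 3847/19085 = 33583501563553/165991352896380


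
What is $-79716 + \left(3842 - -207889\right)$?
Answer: $132015$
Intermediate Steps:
$-79716 + \left(3842 - -207889\right) = -79716 + \left(3842 + 207889\right) = -79716 + 211731 = 132015$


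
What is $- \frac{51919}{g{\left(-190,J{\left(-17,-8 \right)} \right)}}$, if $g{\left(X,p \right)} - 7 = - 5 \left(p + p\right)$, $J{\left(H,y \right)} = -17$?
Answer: $- \frac{51919}{177} \approx -293.33$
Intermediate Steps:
$g{\left(X,p \right)} = 7 - 10 p$ ($g{\left(X,p \right)} = 7 - 5 \left(p + p\right) = 7 - 5 \cdot 2 p = 7 - 10 p$)
$- \frac{51919}{g{\left(-190,J{\left(-17,-8 \right)} \right)}} = - \frac{51919}{7 - -170} = - \frac{51919}{7 + 170} = - \frac{51919}{177}$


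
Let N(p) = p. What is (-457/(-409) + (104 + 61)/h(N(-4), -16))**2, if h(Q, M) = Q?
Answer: 4310841649/2676496 ≈ 1610.6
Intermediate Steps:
(-457/(-409) + (104 + 61)/h(N(-4), -16))**2 = (-457/(-409) + (104 + 61)/(-4))**2 = (-457*(-1/409) + 165*(-1/4))**2 = (457/409 - 165/4)**2 = (-65657/1636)**2 = 4310841649/2676496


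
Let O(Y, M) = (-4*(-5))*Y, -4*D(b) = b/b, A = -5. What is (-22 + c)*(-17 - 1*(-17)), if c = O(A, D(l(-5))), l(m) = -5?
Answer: 0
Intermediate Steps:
D(b) = -1/4 (D(b) = -b/(4*b) = -1/4*1 = -1/4)
O(Y, M) = 20*Y
c = -100 (c = 20*(-5) = -100)
(-22 + c)*(-17 - 1*(-17)) = (-22 - 100)*(-17 - 1*(-17)) = -122*(-17 + 17) = -122*0 = 0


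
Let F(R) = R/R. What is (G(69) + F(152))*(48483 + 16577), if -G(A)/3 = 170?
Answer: -33115540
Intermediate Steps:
G(A) = -510 (G(A) = -3*170 = -510)
F(R) = 1
(G(69) + F(152))*(48483 + 16577) = (-510 + 1)*(48483 + 16577) = -509*65060 = -33115540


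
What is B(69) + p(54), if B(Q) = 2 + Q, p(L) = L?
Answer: 125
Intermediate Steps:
B(69) + p(54) = (2 + 69) + 54 = 71 + 54 = 125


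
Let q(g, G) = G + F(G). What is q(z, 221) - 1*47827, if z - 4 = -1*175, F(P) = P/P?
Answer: -47605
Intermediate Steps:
F(P) = 1
z = -171 (z = 4 - 1*175 = 4 - 175 = -171)
q(g, G) = 1 + G (q(g, G) = G + 1 = 1 + G)
q(z, 221) - 1*47827 = (1 + 221) - 1*47827 = 222 - 47827 = -47605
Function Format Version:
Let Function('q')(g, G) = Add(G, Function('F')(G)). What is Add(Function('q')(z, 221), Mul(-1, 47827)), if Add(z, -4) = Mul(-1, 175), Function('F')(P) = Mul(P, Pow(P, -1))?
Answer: -47605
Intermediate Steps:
Function('F')(P) = 1
z = -171 (z = Add(4, Mul(-1, 175)) = Add(4, -175) = -171)
Function('q')(g, G) = Add(1, G) (Function('q')(g, G) = Add(G, 1) = Add(1, G))
Add(Function('q')(z, 221), Mul(-1, 47827)) = Add(Add(1, 221), Mul(-1, 47827)) = Add(222, -47827) = -47605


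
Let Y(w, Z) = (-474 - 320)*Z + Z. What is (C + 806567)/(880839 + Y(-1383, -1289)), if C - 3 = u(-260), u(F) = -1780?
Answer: 402395/951508 ≈ 0.42290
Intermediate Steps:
C = -1777 (C = 3 - 1780 = -1777)
Y(w, Z) = -793*Z (Y(w, Z) = -794*Z + Z = -793*Z)
(C + 806567)/(880839 + Y(-1383, -1289)) = (-1777 + 806567)/(880839 - 793*(-1289)) = 804790/(880839 + 1022177) = 804790/1903016 = 804790*(1/1903016) = 402395/951508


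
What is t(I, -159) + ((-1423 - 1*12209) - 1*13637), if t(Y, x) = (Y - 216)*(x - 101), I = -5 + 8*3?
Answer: 23951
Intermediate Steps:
I = 19 (I = -5 + 24 = 19)
t(Y, x) = (-216 + Y)*(-101 + x)
t(I, -159) + ((-1423 - 1*12209) - 1*13637) = (21816 - 216*(-159) - 101*19 + 19*(-159)) + ((-1423 - 1*12209) - 1*13637) = (21816 + 34344 - 1919 - 3021) + ((-1423 - 12209) - 13637) = 51220 + (-13632 - 13637) = 51220 - 27269 = 23951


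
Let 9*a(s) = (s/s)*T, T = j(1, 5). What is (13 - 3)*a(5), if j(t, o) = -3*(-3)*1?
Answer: 10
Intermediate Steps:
j(t, o) = 9 (j(t, o) = 9*1 = 9)
T = 9
a(s) = 1 (a(s) = ((s/s)*9)/9 = (1*9)/9 = (⅑)*9 = 1)
(13 - 3)*a(5) = (13 - 3)*1 = 10*1 = 10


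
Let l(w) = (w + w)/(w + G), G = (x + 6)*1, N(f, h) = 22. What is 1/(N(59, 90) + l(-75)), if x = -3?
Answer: 12/289 ≈ 0.041523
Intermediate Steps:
G = 3 (G = (-3 + 6)*1 = 3*1 = 3)
l(w) = 2*w/(3 + w) (l(w) = (w + w)/(w + 3) = (2*w)/(3 + w) = 2*w/(3 + w))
1/(N(59, 90) + l(-75)) = 1/(22 + 2*(-75)/(3 - 75)) = 1/(22 + 2*(-75)/(-72)) = 1/(22 + 2*(-75)*(-1/72)) = 1/(22 + 25/12) = 1/(289/12) = 12/289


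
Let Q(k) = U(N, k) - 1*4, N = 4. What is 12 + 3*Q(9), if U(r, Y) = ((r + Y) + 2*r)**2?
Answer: 1323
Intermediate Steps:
U(r, Y) = (Y + 3*r)**2 (U(r, Y) = ((Y + r) + 2*r)**2 = (Y + 3*r)**2)
Q(k) = -4 + (12 + k)**2 (Q(k) = (k + 3*4)**2 - 1*4 = (k + 12)**2 - 4 = (12 + k)**2 - 4 = -4 + (12 + k)**2)
12 + 3*Q(9) = 12 + 3*(-4 + (12 + 9)**2) = 12 + 3*(-4 + 21**2) = 12 + 3*(-4 + 441) = 12 + 3*437 = 12 + 1311 = 1323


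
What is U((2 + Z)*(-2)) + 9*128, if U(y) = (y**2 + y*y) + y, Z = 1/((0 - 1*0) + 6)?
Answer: 10667/9 ≈ 1185.2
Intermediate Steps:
Z = 1/6 (Z = 1/((0 + 0) + 6) = 1/(0 + 6) = 1/6 ≈ 0.16667)
U(y) = y + 2*y**2 (U(y) = (y**2 + y**2) + y = 2*y**2 + y = y + 2*y**2)
U((2 + Z)*(-2)) + 9*128 = ((2 + 1/6)*(-2))*(1 + 2*((2 + 1/6)*(-2))) + 9*128 = ((13/6)*(-2))*(1 + 2*((13/6)*(-2))) + 1152 = -13*(1 + 2*(-13/3))/3 + 1152 = -13*(1 - 26/3)/3 + 1152 = -13/3*(-23/3) + 1152 = 299/9 + 1152 = 10667/9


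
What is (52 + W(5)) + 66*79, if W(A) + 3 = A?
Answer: 5268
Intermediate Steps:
W(A) = -3 + A
(52 + W(5)) + 66*79 = (52 + (-3 + 5)) + 66*79 = (52 + 2) + 5214 = 54 + 5214 = 5268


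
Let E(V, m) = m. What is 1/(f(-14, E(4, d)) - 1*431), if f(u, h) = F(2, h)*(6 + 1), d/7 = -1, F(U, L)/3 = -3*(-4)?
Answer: -1/179 ≈ -0.0055866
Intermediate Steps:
F(U, L) = 36 (F(U, L) = 3*(-3*(-4)) = 3*12 = 36)
d = -7 (d = 7*(-1) = -7)
f(u, h) = 252 (f(u, h) = 36*(6 + 1) = 36*7 = 252)
1/(f(-14, E(4, d)) - 1*431) = 1/(252 - 1*431) = 1/(252 - 431) = 1/(-179) = -1/179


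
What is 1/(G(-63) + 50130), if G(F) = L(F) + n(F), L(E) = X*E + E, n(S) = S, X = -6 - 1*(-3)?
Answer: 1/50193 ≈ 1.9923e-5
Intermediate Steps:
X = -3 (X = -6 + 3 = -3)
L(E) = -2*E (L(E) = -3*E + E = -2*E)
G(F) = -F (G(F) = -2*F + F = -F)
1/(G(-63) + 50130) = 1/(-1*(-63) + 50130) = 1/(63 + 50130) = 1/50193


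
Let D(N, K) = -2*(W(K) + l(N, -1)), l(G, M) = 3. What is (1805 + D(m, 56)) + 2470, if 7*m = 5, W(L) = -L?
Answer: 4381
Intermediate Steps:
m = 5/7 (m = (1/7)*5 = 5/7 ≈ 0.71429)
D(N, K) = -6 + 2*K (D(N, K) = -2*(-K + 3) = -2*(3 - K) = -6 + 2*K)
(1805 + D(m, 56)) + 2470 = (1805 + (-6 + 2*56)) + 2470 = (1805 + (-6 + 112)) + 2470 = (1805 + 106) + 2470 = 1911 + 2470 = 4381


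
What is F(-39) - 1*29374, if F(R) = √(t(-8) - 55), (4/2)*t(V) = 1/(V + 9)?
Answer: -29374 + I*√218/2 ≈ -29374.0 + 7.3824*I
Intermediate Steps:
t(V) = 1/(2*(9 + V)) (t(V) = 1/(2*(V + 9)) = 1/(2*(9 + V)))
F(R) = I*√218/2 (F(R) = √(1/(2*(9 - 8)) - 55) = √((½)/1 - 55) = √((½)*1 - 55) = √(½ - 55) = √(-109/2) = I*√218/2)
F(-39) - 1*29374 = I*√218/2 - 1*29374 = I*√218/2 - 29374 = -29374 + I*√218/2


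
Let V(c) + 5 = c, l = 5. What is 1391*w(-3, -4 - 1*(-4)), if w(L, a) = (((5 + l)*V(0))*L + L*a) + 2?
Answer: 211432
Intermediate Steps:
V(c) = -5 + c
w(L, a) = 2 - 50*L + L*a (w(L, a) = (((5 + 5)*(-5 + 0))*L + L*a) + 2 = ((10*(-5))*L + L*a) + 2 = (-50*L + L*a) + 2 = 2 - 50*L + L*a)
1391*w(-3, -4 - 1*(-4)) = 1391*(2 - 50*(-3) - 3*(-4 - 1*(-4))) = 1391*(2 + 150 - 3*(-4 + 4)) = 1391*(2 + 150 - 3*0) = 1391*(2 + 150 + 0) = 1391*152 = 211432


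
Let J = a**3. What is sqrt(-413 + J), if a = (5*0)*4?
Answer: I*sqrt(413) ≈ 20.322*I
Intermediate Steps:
a = 0 (a = 0*4 = 0)
J = 0 (J = 0**3 = 0)
sqrt(-413 + J) = sqrt(-413 + 0) = sqrt(-413) = I*sqrt(413)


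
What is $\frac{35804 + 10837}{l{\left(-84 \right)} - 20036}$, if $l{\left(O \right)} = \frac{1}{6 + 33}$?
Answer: $- \frac{259857}{111629} \approx -2.3279$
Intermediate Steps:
$l{\left(O \right)} = \frac{1}{39}$
$\frac{35804 + 10837}{l{\left(-84 \right)} - 20036} = \frac{35804 + 10837}{\frac{1}{39} - 20036} = \frac{46641}{- \frac{781403}{39}} = 46641 \left(- \frac{39}{781403}\right) = - \frac{259857}{111629}$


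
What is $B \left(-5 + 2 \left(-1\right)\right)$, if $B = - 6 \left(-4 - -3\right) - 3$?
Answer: $-21$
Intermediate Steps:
$B = 3$ ($B = - 6 \left(-4 + 3\right) - 3 = \left(-6\right) \left(-1\right) - 3 = 6 - 3 = 3$)
$B \left(-5 + 2 \left(-1\right)\right) = 3 \left(-5 + 2 \left(-1\right)\right) = 3 \left(-5 - 2\right) = 3 \left(-7\right) = -21$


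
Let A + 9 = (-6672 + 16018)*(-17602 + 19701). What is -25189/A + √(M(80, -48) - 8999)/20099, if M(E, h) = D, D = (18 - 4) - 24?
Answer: -25189/19617245 + 3*I*√1001/20099 ≈ -0.001284 + 0.0047224*I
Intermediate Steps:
A = 19617245 (A = -9 + (-6672 + 16018)*(-17602 + 19701) = -9 + 9346*2099 = -9 + 19617254 = 19617245)
D = -10 (D = 14 - 24 = -10)
M(E, h) = -10
-25189/A + √(M(80, -48) - 8999)/20099 = -25189/19617245 + √(-10 - 8999)/20099 = -25189*1/19617245 + √(-9009)*(1/20099) = -25189/19617245 + (3*I*√1001)*(1/20099) = -25189/19617245 + 3*I*√1001/20099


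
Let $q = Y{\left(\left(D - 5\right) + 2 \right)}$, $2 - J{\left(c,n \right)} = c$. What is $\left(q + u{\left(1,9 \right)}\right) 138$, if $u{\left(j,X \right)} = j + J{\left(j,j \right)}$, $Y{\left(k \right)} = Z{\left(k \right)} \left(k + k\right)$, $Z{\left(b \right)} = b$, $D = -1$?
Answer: $4692$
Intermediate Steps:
$J{\left(c,n \right)} = 2 - c$
$Y{\left(k \right)} = 2 k^{2}$ ($Y{\left(k \right)} = k \left(k + k\right) = k 2 k = 2 k^{2}$)
$u{\left(j,X \right)} = 2$ ($u{\left(j,X \right)} = j - \left(-2 + j\right) = 2$)
$q = 32$ ($q = 2 \left(\left(-1 - 5\right) + 2\right)^{2} = 2 \left(-6 + 2\right)^{2} = 2 \left(-4\right)^{2} = 2 \cdot 16 = 32$)
$\left(q + u{\left(1,9 \right)}\right) 138 = \left(32 + 2\right) 138 = 34 \cdot 138 = 4692$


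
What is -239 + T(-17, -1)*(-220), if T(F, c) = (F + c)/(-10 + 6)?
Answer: -1229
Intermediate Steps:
T(F, c) = -F/4 - c/4 (T(F, c) = (F + c)/(-4) = (F + c)*(-¼) = -F/4 - c/4)
-239 + T(-17, -1)*(-220) = -239 + (-¼*(-17) - ¼*(-1))*(-220) = -239 + (17/4 + ¼)*(-220) = -239 + (9/2)*(-220) = -239 - 990 = -1229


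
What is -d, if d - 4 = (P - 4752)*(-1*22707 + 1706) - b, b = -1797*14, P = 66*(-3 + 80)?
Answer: 6905168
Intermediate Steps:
P = 5082 (P = 66*77 = 5082)
b = -25158
d = -6905168 (d = 4 + ((5082 - 4752)*(-1*22707 + 1706) - 1*(-25158)) = 4 + (330*(-22707 + 1706) + 25158) = 4 + (330*(-21001) + 25158) = 4 + (-6930330 + 25158) = 4 - 6905172 = -6905168)
-d = -1*(-6905168) = 6905168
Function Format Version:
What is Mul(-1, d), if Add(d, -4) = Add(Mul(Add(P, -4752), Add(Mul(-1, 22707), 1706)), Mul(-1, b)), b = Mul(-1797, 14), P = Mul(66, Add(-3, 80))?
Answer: 6905168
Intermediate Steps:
P = 5082 (P = Mul(66, 77) = 5082)
b = -25158
d = -6905168 (d = Add(4, Add(Mul(Add(5082, -4752), Add(Mul(-1, 22707), 1706)), Mul(-1, -25158))) = Add(4, Add(Mul(330, Add(-22707, 1706)), 25158)) = Add(4, Add(Mul(330, -21001), 25158)) = Add(4, Add(-6930330, 25158)) = Add(4, -6905172) = -6905168)
Mul(-1, d) = Mul(-1, -6905168) = 6905168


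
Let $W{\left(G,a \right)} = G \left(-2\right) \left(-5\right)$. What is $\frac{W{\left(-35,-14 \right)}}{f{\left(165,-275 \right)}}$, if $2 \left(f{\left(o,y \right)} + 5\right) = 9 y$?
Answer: $\frac{20}{71} \approx 0.28169$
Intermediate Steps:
$W{\left(G,a \right)} = 10 G$ ($W{\left(G,a \right)} = - 2 G \left(-5\right) = 10 G$)
$f{\left(o,y \right)} = -5 + \frac{9 y}{2}$
$\frac{W{\left(-35,-14 \right)}}{f{\left(165,-275 \right)}} = \frac{10 \left(-35\right)}{-5 + \frac{9}{2} \left(-275\right)} = - \frac{350}{-5 - \frac{2475}{2}} = - \frac{350}{- \frac{2485}{2}} = \left(-350\right) \left(- \frac{2}{2485}\right) = \frac{20}{71}$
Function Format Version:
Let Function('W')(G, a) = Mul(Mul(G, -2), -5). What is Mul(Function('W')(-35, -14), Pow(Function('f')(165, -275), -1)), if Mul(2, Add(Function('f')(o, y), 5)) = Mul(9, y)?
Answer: Rational(20, 71) ≈ 0.28169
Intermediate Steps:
Function('W')(G, a) = Mul(10, G) (Function('W')(G, a) = Mul(Mul(-2, G), -5) = Mul(10, G))
Function('f')(o, y) = Add(-5, Mul(Rational(9, 2), y)) (Function('f')(o, y) = Add(-5, Mul(Rational(1, 2), Mul(9, y))) = Add(-5, Mul(Rational(9, 2), y)))
Mul(Function('W')(-35, -14), Pow(Function('f')(165, -275), -1)) = Mul(Mul(10, -35), Pow(Add(-5, Mul(Rational(9, 2), -275)), -1)) = Mul(-350, Pow(Add(-5, Rational(-2475, 2)), -1)) = Mul(-350, Pow(Rational(-2485, 2), -1)) = Mul(-350, Rational(-2, 2485)) = Rational(20, 71)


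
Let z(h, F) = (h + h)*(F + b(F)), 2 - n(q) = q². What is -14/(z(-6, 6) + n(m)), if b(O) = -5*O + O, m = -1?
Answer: -2/31 ≈ -0.064516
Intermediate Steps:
b(O) = -4*O
n(q) = 2 - q²
z(h, F) = -6*F*h (z(h, F) = (h + h)*(F - 4*F) = (2*h)*(-3*F) = -6*F*h)
-14/(z(-6, 6) + n(m)) = -14/(-6*6*(-6) + (2 - 1*(-1)²)) = -14/(216 + (2 - 1*1)) = -14/(216 + (2 - 1)) = -14/(216 + 1) = -14/217 = (1/217)*(-14) = -2/31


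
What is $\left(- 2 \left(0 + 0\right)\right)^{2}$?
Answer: $0$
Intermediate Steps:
$\left(- 2 \left(0 + 0\right)\right)^{2} = \left(- 2 \cdot 0\right)^{2} = \left(\left(-1\right) 0\right)^{2} = 0^{2} = 0$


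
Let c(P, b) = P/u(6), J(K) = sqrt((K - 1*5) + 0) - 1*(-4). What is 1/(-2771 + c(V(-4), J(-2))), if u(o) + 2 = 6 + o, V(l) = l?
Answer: -5/13857 ≈ -0.00036083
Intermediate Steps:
u(o) = 4 + o (u(o) = -2 + (6 + o) = 4 + o)
J(K) = 4 + sqrt(-5 + K) (J(K) = sqrt((K - 5) + 0) + 4 = sqrt((-5 + K) + 0) + 4 = sqrt(-5 + K) + 4 = 4 + sqrt(-5 + K))
c(P, b) = P/10 (c(P, b) = P/(4 + 6) = P/10)
1/(-2771 + c(V(-4), J(-2))) = 1/(-2771 + (1/10)*(-4)) = 1/(-2771 - 2/5) = 1/(-13857/5) = -5/13857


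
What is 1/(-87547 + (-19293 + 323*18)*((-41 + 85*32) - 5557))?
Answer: 1/38705015 ≈ 2.5836e-8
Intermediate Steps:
1/(-87547 + (-19293 + 323*18)*((-41 + 85*32) - 5557)) = 1/(-87547 + (-19293 + 5814)*((-41 + 2720) - 5557)) = 1/(-87547 - 13479*(2679 - 5557)) = 1/(-87547 - 13479*(-2878)) = 1/(-87547 + 38792562) = 1/38705015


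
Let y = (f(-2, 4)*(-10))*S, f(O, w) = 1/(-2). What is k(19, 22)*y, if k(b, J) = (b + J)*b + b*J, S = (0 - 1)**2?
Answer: 5985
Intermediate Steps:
f(O, w) = -1/2
S = 1 (S = (-1)**2 = 1)
k(b, J) = J*b + b*(J + b) (k(b, J) = (J + b)*b + J*b = b*(J + b) + J*b = J*b + b*(J + b))
y = 5 (y = -1/2*(-10)*1 = 5*1 = 5)
k(19, 22)*y = (19*(19 + 2*22))*5 = (19*(19 + 44))*5 = (19*63)*5 = 1197*5 = 5985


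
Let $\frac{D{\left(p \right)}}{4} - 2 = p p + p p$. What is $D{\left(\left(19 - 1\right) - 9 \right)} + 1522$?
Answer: $2178$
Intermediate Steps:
$D{\left(p \right)} = 8 + 8 p^{2}$ ($D{\left(p \right)} = 8 + 4 \left(p p + p p\right) = 8 + 4 \left(p^{2} + p^{2}\right) = 8 + 4 \cdot 2 p^{2} = 8 + 8 p^{2}$)
$D{\left(\left(19 - 1\right) - 9 \right)} + 1522 = \left(8 + 8 \left(\left(19 - 1\right) - 9\right)^{2}\right) + 1522 = \left(8 + 8 \left(18 - 9\right)^{2}\right) + 1522 = \left(8 + 8 \cdot 9^{2}\right) + 1522 = \left(8 + 8 \cdot 81\right) + 1522 = \left(8 + 648\right) + 1522 = 656 + 1522 = 2178$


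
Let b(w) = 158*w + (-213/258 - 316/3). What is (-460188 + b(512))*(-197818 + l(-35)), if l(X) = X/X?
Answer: 6454420881775/86 ≈ 7.5051e+10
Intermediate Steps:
l(X) = 1
b(w) = -27389/258 + 158*w (b(w) = 158*w + (-213*1/258 - 316*⅓) = 158*w + (-71/86 - 316/3) = 158*w - 27389/258 = -27389/258 + 158*w)
(-460188 + b(512))*(-197818 + l(-35)) = (-460188 + (-27389/258 + 158*512))*(-197818 + 1) = (-460188 + (-27389/258 + 80896))*(-197817) = (-460188 + 20843779/258)*(-197817) = -97884725/258*(-197817) = 6454420881775/86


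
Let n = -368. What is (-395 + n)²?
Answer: 582169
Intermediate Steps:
(-395 + n)² = (-395 - 368)² = (-763)² = 582169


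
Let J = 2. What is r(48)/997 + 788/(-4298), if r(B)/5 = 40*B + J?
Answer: 20259072/2142553 ≈ 9.4556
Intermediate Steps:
r(B) = 10 + 200*B (r(B) = 5*(40*B + 2) = 5*(2 + 40*B) = 10 + 200*B)
r(48)/997 + 788/(-4298) = (10 + 200*48)/997 + 788/(-4298) = (10 + 9600)*(1/997) + 788*(-1/4298) = 9610*(1/997) - 394/2149 = 9610/997 - 394/2149 = 20259072/2142553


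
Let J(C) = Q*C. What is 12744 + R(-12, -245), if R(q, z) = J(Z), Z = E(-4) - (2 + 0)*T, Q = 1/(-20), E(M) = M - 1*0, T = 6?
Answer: 63724/5 ≈ 12745.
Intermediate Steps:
E(M) = M (E(M) = M + 0 = M)
Q = -1/20 ≈ -0.050000
Z = -16 (Z = -4 - (2 + 0)*6 = -4 - 2*6 = -4 - 1*12 = -4 - 12 = -16)
J(C) = -C/20
R(q, z) = ⅘ (R(q, z) = -1/20*(-16) = ⅘)
12744 + R(-12, -245) = 12744 + ⅘ = 63724/5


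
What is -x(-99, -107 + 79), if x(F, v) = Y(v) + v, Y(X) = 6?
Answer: 22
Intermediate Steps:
x(F, v) = 6 + v
-x(-99, -107 + 79) = -(6 + (-107 + 79)) = -(6 - 28) = -1*(-22) = 22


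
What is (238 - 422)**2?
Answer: 33856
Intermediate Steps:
(238 - 422)**2 = (-184)**2 = 33856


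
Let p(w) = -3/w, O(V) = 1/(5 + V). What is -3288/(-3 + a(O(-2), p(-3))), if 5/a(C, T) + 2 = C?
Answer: 548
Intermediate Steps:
a(C, T) = 5/(-2 + C)
-3288/(-3 + a(O(-2), p(-3))) = -3288/(-3 + 5/(-2 + 1/(5 - 2))) = -3288/(-3 + 5/(-2 + 1/3)) = -3288/(-3 + 5/(-5/3)) = -3288/(-3 + 5*(-3/5)) = -3288/(-3 - 3) = -3288/(-6) = -3288*(-1/6) = 548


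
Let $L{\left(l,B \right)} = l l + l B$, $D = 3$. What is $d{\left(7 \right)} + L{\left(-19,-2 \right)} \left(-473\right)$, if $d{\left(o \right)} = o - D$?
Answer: $-188723$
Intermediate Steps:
$L{\left(l,B \right)} = l^{2} + B l$
$d{\left(o \right)} = -3 + o$ ($d{\left(o \right)} = o - 3 = -3 + o$)
$d{\left(7 \right)} + L{\left(-19,-2 \right)} \left(-473\right) = \left(-3 + 7\right) + - 19 \left(-2 - 19\right) \left(-473\right) = 4 + \left(-19\right) \left(-21\right) \left(-473\right) = 4 + 399 \left(-473\right) = 4 - 188727 = -188723$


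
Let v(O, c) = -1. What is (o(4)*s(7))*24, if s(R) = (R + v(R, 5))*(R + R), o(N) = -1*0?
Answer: 0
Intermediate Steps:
o(N) = 0
s(R) = 2*R*(-1 + R) (s(R) = (R - 1)*(R + R) = (-1 + R)*(2*R) = 2*R*(-1 + R))
(o(4)*s(7))*24 = (0*(2*7*(-1 + 7)))*24 = (0*(2*7*6))*24 = (0*84)*24 = 0*24 = 0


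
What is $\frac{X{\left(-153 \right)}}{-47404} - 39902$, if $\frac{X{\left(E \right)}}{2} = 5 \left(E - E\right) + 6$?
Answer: $- \frac{472878605}{11851} \approx -39902.0$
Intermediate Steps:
$X{\left(E \right)} = 12$ ($X{\left(E \right)} = 2 \left(5 \left(E - E\right) + 6\right) = 2 \left(5 \cdot 0 + 6\right) = 2 \left(0 + 6\right) = 2 \cdot 6 = 12$)
$\frac{X{\left(-153 \right)}}{-47404} - 39902 = \frac{12}{-47404} - 39902 = 12 \left(- \frac{1}{47404}\right) - 39902 = - \frac{3}{11851} - 39902 = - \frac{472878605}{11851}$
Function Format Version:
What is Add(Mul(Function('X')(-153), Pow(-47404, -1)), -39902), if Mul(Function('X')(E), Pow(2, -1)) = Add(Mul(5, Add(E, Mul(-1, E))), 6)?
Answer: Rational(-472878605, 11851) ≈ -39902.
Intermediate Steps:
Function('X')(E) = 12 (Function('X')(E) = Mul(2, Add(Mul(5, Add(E, Mul(-1, E))), 6)) = Mul(2, Add(Mul(5, 0), 6)) = Mul(2, Add(0, 6)) = Mul(2, 6) = 12)
Add(Mul(Function('X')(-153), Pow(-47404, -1)), -39902) = Add(Mul(12, Pow(-47404, -1)), -39902) = Add(Mul(12, Rational(-1, 47404)), -39902) = Add(Rational(-3, 11851), -39902) = Rational(-472878605, 11851)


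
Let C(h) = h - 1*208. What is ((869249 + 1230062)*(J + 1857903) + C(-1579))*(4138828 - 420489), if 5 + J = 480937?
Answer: 18256828978410628422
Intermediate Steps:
J = 480932 (J = -5 + 480937 = 480932)
C(h) = -208 + h (C(h) = h - 208 = -208 + h)
((869249 + 1230062)*(J + 1857903) + C(-1579))*(4138828 - 420489) = ((869249 + 1230062)*(480932 + 1857903) + (-208 - 1579))*(4138828 - 420489) = (2099311*2338835 - 1787)*3718339 = (4909942042685 - 1787)*3718339 = 4909942040898*3718339 = 18256828978410628422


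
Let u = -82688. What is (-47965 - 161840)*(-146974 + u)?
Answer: 48184235910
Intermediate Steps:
(-47965 - 161840)*(-146974 + u) = (-47965 - 161840)*(-146974 - 82688) = -209805*(-229662) = 48184235910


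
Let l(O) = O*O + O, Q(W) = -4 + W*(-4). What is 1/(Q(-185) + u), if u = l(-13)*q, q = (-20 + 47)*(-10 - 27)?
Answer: -1/155108 ≈ -6.4471e-6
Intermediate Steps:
Q(W) = -4 - 4*W
l(O) = O + O² (l(O) = O² + O = O + O²)
q = -999 (q = 27*(-37) = -999)
u = -155844 (u = -13*(1 - 13)*(-999) = -13*(-12)*(-999) = 156*(-999) = -155844)
1/(Q(-185) + u) = 1/((-4 - 4*(-185)) - 155844) = 1/((-4 + 740) - 155844) = 1/(736 - 155844) = 1/(-155108) = -1/155108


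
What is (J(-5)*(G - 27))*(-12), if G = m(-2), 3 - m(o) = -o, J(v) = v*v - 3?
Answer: 6864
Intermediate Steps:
J(v) = -3 + v² (J(v) = v² - 3 = -3 + v²)
m(o) = 3 + o (m(o) = 3 - (-1)*o = 3 + o)
G = 1 (G = 3 - 2 = 1)
(J(-5)*(G - 27))*(-12) = ((-3 + (-5)²)*(1 - 27))*(-12) = ((-3 + 25)*(-26))*(-12) = (22*(-26))*(-12) = -572*(-12) = 6864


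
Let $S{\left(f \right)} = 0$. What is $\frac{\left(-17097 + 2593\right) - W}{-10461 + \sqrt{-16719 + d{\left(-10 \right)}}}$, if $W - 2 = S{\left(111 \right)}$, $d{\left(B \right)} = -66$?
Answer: $\frac{25291211}{18241551} + \frac{7253 i \sqrt{1865}}{18241551} \approx 1.3865 + 0.017171 i$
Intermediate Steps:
$W = 2$ ($W = 2 + 0 = 2$)
$\frac{\left(-17097 + 2593\right) - W}{-10461 + \sqrt{-16719 + d{\left(-10 \right)}}} = \frac{\left(-17097 + 2593\right) - 2}{-10461 + \sqrt{-16719 - 66}} = \frac{-14504 - 2}{-10461 + \sqrt{-16785}} = - \frac{14506}{-10461 + 3 i \sqrt{1865}}$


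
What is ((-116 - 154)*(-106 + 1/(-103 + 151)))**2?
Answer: 52402077225/64 ≈ 8.1878e+8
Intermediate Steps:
((-116 - 154)*(-106 + 1/(-103 + 151)))**2 = (-270*(-106 + 1/48))**2 = (-270*(-5087/48))**2 = (228915/8)**2 = 52402077225/64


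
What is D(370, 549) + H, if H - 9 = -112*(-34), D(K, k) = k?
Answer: 4366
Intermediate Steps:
H = 3817 (H = 9 - 112*(-34) = 9 + 3808 = 3817)
D(370, 549) + H = 549 + 3817 = 4366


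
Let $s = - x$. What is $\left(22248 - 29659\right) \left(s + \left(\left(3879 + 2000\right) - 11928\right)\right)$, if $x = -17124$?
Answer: $-82076825$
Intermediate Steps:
$s = 17124$ ($s = \left(-1\right) \left(-17124\right) = 17124$)
$\left(22248 - 29659\right) \left(s + \left(\left(3879 + 2000\right) - 11928\right)\right) = \left(22248 - 29659\right) \left(17124 + \left(\left(3879 + 2000\right) - 11928\right)\right) = - 7411 \left(17124 + \left(5879 - 11928\right)\right) = - 7411 \left(17124 - 6049\right) = \left(-7411\right) 11075 = -82076825$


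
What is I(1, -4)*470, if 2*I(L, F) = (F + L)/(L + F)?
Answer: 235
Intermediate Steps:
I(L, F) = ½ (I(L, F) = ((F + L)/(L + F))/2 = ((F + L)/(F + L))/2 = (½)*1 = ½)
I(1, -4)*470 = (½)*470 = 235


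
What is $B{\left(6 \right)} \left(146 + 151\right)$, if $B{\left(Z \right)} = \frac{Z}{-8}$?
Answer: $- \frac{891}{4} \approx -222.75$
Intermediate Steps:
$B{\left(Z \right)} = - \frac{Z}{8}$ ($B{\left(Z \right)} = Z \left(- \frac{1}{8}\right) = - \frac{Z}{8}$)
$B{\left(6 \right)} \left(146 + 151\right) = \left(- \frac{1}{8}\right) 6 \left(146 + 151\right) = \left(- \frac{3}{4}\right) 297 = - \frac{891}{4}$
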